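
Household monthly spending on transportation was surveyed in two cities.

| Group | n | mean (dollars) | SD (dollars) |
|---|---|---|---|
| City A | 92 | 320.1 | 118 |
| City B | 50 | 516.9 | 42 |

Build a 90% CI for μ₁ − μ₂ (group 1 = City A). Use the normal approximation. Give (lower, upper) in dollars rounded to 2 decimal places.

SE₁ = s₁/√n₁ = 118/√92 = 12.3024; SE₂ = 42/√50 = 5.9397.
Independent samples, unequal variances: SE_diff = √(SE₁² + SE₂²) = √(151.34904576 + 35.28003609) = 13.6612.
z* = 1.645, so margin of error = 1.645 × 13.6612 = 22.4727.
Difference in means = 320.1 − 516.9 = -196.8000.
-196.8000 ± 22.4727 → (-219.27, -174.33).

(-219.27, -174.33)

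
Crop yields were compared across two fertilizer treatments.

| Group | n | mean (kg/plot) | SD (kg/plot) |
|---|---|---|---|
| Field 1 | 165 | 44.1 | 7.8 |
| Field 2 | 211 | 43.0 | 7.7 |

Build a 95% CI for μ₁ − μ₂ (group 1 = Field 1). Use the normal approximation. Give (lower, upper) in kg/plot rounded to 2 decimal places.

(-0.48, 2.68)

SE₁ = s₁/√n₁ = 7.8/√165 = 0.6072; SE₂ = 7.7/√211 = 0.5301.
Independent samples, unequal variances: SE_diff = √(SE₁² + SE₂²) = √(0.36869184 + 0.28100601) = 0.8060.
z* = 1.960, so margin of error = 1.960 × 0.8060 = 1.5798.
Difference in means = 44.1 − 43.0 = 1.1000.
1.1000 ± 1.5798 → (-0.48, 2.68).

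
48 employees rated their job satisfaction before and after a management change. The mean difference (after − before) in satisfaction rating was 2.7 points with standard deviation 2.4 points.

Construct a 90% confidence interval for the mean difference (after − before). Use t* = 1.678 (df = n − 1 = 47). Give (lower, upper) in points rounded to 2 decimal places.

(2.12, 3.28)

Paired design: SE = s_d/√n = 2.4/√48 = 0.3464.
t* = 1.678; margin of error = 1.678 × 0.3464 = 0.5813.
2.7 ± 0.5813 → (2.12, 3.28).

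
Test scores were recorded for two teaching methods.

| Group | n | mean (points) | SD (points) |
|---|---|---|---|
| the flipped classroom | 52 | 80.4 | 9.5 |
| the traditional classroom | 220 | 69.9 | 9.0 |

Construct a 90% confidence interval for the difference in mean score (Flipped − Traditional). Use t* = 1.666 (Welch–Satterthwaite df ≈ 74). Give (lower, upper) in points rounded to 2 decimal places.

(8.08, 12.92)

SE₁ = s₁/√n₁ = 9.5/√52 = 1.3174; SE₂ = 9.0/√220 = 0.6068.
Independent samples, unequal variances: SE_diff = √(SE₁² + SE₂²) = √(1.73554276 + 0.36820624) = 1.4504.
t* = 1.666, so margin of error = 1.666 × 1.4504 = 2.4164.
Difference in means = 80.4 − 69.9 = 10.5000.
10.5000 ± 2.4164 → (8.08, 12.92).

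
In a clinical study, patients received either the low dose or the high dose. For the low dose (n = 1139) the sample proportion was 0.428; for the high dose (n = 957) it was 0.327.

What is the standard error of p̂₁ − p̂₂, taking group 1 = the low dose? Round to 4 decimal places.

Each SE is √(p̂(1−p̂)/n): √(0.4280·0.5720/1139) = 0.01466 and √(0.3270·0.6730/957) = 0.01516.
SE(p̂₁ − p̂₂) = √(SE₁² + SE₂²) = √(0.0002149156 + 0.0002298256) = 0.02109, since the two samples are independent.

0.0211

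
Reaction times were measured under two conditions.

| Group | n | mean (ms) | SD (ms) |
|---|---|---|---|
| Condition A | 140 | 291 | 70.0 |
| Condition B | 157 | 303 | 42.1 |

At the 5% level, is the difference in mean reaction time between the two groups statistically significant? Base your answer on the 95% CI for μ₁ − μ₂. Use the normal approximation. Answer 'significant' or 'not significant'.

not significant

SE₁ = s₁/√n₁ = 70.0/√140 = 5.9161; SE₂ = 42.1/√157 = 3.3599.
Independent samples, unequal variances: SE_diff = √(SE₁² + SE₂²) = √(35.00023921 + 11.28892801) = 6.8036.
z* = 1.960, so margin of error = 1.960 × 6.8036 = 13.3351.
Difference in means = 291 − 303 = -12.0000.
-12.0000 ± 13.3351 → (-25.3351, 1.3351).
The interval (-25.3351, 1.3351) contains 0, so the difference is not significant.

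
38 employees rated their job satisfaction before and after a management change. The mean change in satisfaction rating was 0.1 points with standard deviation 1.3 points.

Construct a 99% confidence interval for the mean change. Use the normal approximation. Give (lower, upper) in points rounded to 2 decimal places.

(-0.44, 0.64)

This is a matched-pairs design, so SE = s_d/√n = 1.3/√38 = 0.2109.
Margin = 2.576 × 0.2109 = 0.5433; the interval is 0.1 ± 0.5433 = (-0.44, 0.64).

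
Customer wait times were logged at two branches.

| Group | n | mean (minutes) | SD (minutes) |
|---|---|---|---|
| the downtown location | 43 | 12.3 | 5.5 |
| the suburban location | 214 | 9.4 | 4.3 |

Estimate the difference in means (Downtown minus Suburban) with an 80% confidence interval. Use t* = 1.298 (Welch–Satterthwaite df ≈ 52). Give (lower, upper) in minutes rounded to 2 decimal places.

(1.75, 4.05)

Per-group SEs: s₁/√n₁ = 5.5/√43 = 0.8387, s₂/√n₂ = 4.3/√214 = 0.2939.
Unpooled SE of the difference: √(0.70341769 + 0.08637721) = 0.8887.
Margin of error = t* · SE = 1.298 × 0.8887 = 1.1535.
x̄₁ − x̄₂ = 12.3 − 9.4 = 2.9000.
CI: 2.9000 ± 1.1535 = (1.75, 4.05).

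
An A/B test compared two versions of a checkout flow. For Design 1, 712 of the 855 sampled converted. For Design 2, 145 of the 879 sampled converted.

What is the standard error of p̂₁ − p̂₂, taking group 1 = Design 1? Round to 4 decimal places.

0.0179

p̂₁ = 712/855 = 0.8327 and p̂₂ = 145/879 = 0.1650.
SE₁ = √(p̂₁(1−p̂₁)/n₁) = √(0.8327·0.1673/855) = 0.01276; SE₂ = √(0.1650·0.8350/879) = 0.01252.
Independent samples: SE of the difference = √(SE₁² + SE₂²) = √(0.0001628176 + 0.0001567504) = 0.01788.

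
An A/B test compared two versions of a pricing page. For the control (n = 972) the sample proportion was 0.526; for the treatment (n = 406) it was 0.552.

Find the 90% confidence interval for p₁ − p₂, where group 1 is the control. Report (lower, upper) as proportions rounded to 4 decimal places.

SE₁ = √(p̂₁(1−p̂₁)/n₁) = √(0.5260·0.4740/972) = 0.01602; SE₂ = √(0.5520·0.4480/406) = 0.02468.
Independent samples: SE of the difference = √(SE₁² + SE₂²) = √(0.0002566404 + 0.0006091024) = 0.02942.
z* for 90% confidence is 1.645, so the margin of error is 1.645 × 0.02942 = 0.04840.
Point estimate p̂₁ − p̂₂ = 0.5260 − 0.5520 = -0.0260.
-0.0260 ± 0.04840 → (-0.0744, 0.0224).

(-0.0744, 0.0224)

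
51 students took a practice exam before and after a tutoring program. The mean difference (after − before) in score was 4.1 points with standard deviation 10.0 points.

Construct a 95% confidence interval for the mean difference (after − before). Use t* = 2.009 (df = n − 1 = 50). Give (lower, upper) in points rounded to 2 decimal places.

(1.29, 6.91)

Paired design: SE = s_d/√n = 10.0/√51 = 1.4003.
t* = 2.009; margin of error = 2.009 × 1.4003 = 2.8132.
4.1 ± 2.8132 → (1.29, 6.91).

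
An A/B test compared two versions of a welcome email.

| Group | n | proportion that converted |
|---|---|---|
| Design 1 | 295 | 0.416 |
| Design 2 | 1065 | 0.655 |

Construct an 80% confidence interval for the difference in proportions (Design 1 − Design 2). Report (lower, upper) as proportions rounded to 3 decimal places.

(-0.280, -0.198)

The two standard errors are √(0.4160×0.5840/295) = 0.02870 and √(0.6550×0.3450/1065) = 0.01457.
Because the samples are independent, SE_diff = √(0.02870² + 0.01457²) = 0.03219.
Using z* = 1.282 for 80%, ME = 1.282 × 0.03219 = 0.04127.
p̂₁ − p̂₂ = -0.2390; interval -0.2390 ± 0.04127 gives (-0.280, -0.198).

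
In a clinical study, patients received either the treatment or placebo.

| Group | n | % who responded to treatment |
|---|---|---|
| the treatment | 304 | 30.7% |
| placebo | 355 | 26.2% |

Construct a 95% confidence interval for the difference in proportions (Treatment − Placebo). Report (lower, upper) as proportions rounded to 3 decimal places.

The two standard errors are √(0.3070×0.6930/304) = 0.02645 and √(0.2620×0.7380/355) = 0.02334.
Because the samples are independent, SE_diff = √(0.02645² + 0.02334²) = 0.03528.
Using z* = 1.960 for 95%, ME = 1.960 × 0.03528 = 0.06915.
p̂₁ − p̂₂ = 0.0450; interval 0.0450 ± 0.06915 gives (-0.024, 0.114).

(-0.024, 0.114)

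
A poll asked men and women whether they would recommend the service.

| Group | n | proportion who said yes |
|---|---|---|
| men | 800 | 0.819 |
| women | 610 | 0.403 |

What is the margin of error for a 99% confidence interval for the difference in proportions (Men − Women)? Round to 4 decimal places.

0.0620

The two standard errors are √(0.8190×0.1810/800) = 0.01361 and √(0.4030×0.5970/610) = 0.01986.
Because the samples are independent, SE_diff = √(0.01361² + 0.01986²) = 0.02408.
Using z* = 2.576 for 99%, ME = 2.576 × 0.02408 = 0.06203.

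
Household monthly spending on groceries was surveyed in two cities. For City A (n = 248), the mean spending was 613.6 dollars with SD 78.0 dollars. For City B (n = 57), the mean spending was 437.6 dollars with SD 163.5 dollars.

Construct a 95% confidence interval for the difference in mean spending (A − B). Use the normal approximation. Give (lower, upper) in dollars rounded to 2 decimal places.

(132.46, 219.54)

Standard errors of each mean: 78.0/√248 = 4.9530 and 163.5/√57 = 21.6561.
SE(x̄₁ − x̄₂) = √(4.9530² + 21.6561²) = 22.2153 for independent samples with unequal variances.
With z* = 1.960, the margin is 1.960 × 22.2153 = 43.5420.
x̄₁ − x̄₂ = 613.6 − 437.6 = 176.0000; the interval is 176.0000 ± 43.5420 = (132.46, 219.54).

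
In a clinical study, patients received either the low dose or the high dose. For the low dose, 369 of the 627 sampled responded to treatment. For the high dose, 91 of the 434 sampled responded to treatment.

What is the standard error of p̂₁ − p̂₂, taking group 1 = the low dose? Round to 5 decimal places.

0.02771

Sample proportions: 369/627 = 0.5885, 91/434 = 0.2097.
Each SE is √(p̂(1−p̂)/n): √(0.5885·0.4115/627) = 0.01965 and √(0.2097·0.7903/434) = 0.01954.
SE(p̂₁ − p̂₂) = √(SE₁² + SE₂²) = √(0.0003861225 + 0.0003818116) = 0.02771, since the two samples are independent.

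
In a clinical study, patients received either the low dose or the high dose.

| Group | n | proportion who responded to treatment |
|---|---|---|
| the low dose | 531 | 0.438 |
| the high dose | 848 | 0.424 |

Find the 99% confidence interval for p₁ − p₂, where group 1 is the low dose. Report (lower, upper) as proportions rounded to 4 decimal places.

SE₁ = √(p̂₁(1−p̂₁)/n₁) = √(0.4380·0.5620/531) = 0.02153; SE₂ = √(0.4240·0.5760/848) = 0.01697.
Independent samples: SE of the difference = √(SE₁² + SE₂²) = √(0.0004635409 + 0.0002879809) = 0.02741.
z* for 99% confidence is 2.576, so the margin of error is 2.576 × 0.02741 = 0.07061.
Point estimate p̂₁ − p̂₂ = 0.4380 − 0.4240 = 0.0140.
0.0140 ± 0.07061 → (-0.0566, 0.0846).

(-0.0566, 0.0846)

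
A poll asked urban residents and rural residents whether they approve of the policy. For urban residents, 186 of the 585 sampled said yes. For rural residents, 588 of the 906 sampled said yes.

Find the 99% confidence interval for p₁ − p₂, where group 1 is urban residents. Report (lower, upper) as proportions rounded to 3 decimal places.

First, p̂₁ = 186/585 = 0.3179; p̂₂ = 588/906 = 0.6490.
The two standard errors are √(0.3179×0.6821/585) = 0.01925 and √(0.6490×0.3510/906) = 0.01586.
Because the samples are independent, SE_diff = √(0.01925² + 0.01586²) = 0.02494.
Using z* = 2.576 for 99%, ME = 2.576 × 0.02494 = 0.06425.
p̂₁ − p̂₂ = -0.3311; interval -0.3311 ± 0.06425 gives (-0.395, -0.267).

(-0.395, -0.267)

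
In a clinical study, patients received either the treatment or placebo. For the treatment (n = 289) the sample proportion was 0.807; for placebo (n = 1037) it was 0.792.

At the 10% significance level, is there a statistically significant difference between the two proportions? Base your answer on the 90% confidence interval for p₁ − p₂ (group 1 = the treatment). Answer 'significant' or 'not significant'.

not significant

Each SE is √(p̂(1−p̂)/n): √(0.8070·0.1930/289) = 0.02321 and √(0.7920·0.2080/1037) = 0.01260.
SE(p̂₁ − p̂₂) = √(SE₁² + SE₂²) = √(0.0005387041 + 0.00015876) = 0.02641, since the two samples are independent.
At 90% confidence z* = 1.645; margin = 1.645 × 0.02641 = 0.04344.
The difference is 0.8070 − 0.7920 = 0.0150, so the interval is 0.0150 ± 0.04344 = (-0.02844, 0.05844).
The interval (-0.02844, 0.05844) contains 0, so the difference is not significant.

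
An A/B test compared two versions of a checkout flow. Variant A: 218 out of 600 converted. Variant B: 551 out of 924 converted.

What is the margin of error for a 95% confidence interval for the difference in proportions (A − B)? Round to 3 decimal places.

p̂₁ = 218/600 = 0.3633 and p̂₂ = 551/924 = 0.5963.
SE₁ = √(p̂₁(1−p̂₁)/n₁) = √(0.3633·0.6367/600) = 0.01963; SE₂ = √(0.5963·0.4037/924) = 0.01614.
Independent samples: SE of the difference = √(SE₁² + SE₂²) = √(0.0003853369 + 0.0002604996) = 0.02541.
z* for 95% confidence is 1.960, so the margin of error is 1.960 × 0.02541 = 0.04980.

0.050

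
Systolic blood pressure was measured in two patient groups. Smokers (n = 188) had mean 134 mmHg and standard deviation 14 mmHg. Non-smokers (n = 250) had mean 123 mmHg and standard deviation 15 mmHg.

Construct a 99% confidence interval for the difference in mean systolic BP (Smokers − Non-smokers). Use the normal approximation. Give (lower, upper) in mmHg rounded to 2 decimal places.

SE₁ = s₁/√n₁ = 14/√188 = 1.0211; SE₂ = 15/√250 = 0.9487.
Independent samples, unequal variances: SE_diff = √(SE₁² + SE₂²) = √(1.04264521 + 0.90003169) = 1.3938.
z* = 2.576, so margin of error = 2.576 × 1.3938 = 3.5904.
Difference in means = 134 − 123 = 11.0000.
11.0000 ± 3.5904 → (7.41, 14.59).

(7.41, 14.59)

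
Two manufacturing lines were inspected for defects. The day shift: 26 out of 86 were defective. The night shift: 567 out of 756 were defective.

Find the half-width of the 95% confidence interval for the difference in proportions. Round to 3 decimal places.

Sample proportions: 26/86 = 0.3023, 567/756 = 0.7500.
Each SE is √(p̂(1−p̂)/n): √(0.3023·0.6977/86) = 0.04952 and √(0.7500·0.2500/756) = 0.01575.
SE(p̂₁ − p̂₂) = √(SE₁² + SE₂²) = √(0.0024522304 + 0.0002480625) = 0.05196, since the two samples are independent.
At 95% confidence z* = 1.960; margin = 1.960 × 0.05196 = 0.10184.

0.102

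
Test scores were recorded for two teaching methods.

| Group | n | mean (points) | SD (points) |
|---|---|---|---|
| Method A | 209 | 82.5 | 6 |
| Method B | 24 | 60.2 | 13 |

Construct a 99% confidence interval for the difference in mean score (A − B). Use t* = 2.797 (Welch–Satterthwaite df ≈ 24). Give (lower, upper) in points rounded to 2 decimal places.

(14.79, 29.81)

SE₁ = s₁/√n₁ = 6/√209 = 0.4150; SE₂ = 13/√24 = 2.6536.
Independent samples, unequal variances: SE_diff = √(SE₁² + SE₂²) = √(0.172225 + 7.04159296) = 2.6859.
t* = 2.797, so margin of error = 2.797 × 2.6859 = 7.5125.
Difference in means = 82.5 − 60.2 = 22.3000.
22.3000 ± 7.5125 → (14.79, 29.81).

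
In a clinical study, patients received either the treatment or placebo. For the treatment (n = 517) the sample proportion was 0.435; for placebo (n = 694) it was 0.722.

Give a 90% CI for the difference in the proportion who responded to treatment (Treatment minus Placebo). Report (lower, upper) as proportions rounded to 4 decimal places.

Each SE is √(p̂(1−p̂)/n): √(0.4350·0.5650/517) = 0.02180 and √(0.7220·0.2780/694) = 0.01701.
SE(p̂₁ − p̂₂) = √(SE₁² + SE₂²) = √(0.00047524 + 0.0002893401) = 0.02765, since the two samples are independent.
At 90% confidence z* = 1.645; margin = 1.645 × 0.02765 = 0.04548.
The difference is 0.4350 − 0.7220 = -0.2870, so the interval is -0.2870 ± 0.04548 = (-0.3325, -0.2415).

(-0.3325, -0.2415)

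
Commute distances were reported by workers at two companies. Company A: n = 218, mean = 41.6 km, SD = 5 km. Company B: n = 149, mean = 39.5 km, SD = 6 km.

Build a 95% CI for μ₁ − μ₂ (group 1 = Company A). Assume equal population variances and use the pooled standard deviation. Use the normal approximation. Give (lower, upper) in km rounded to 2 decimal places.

(0.97, 3.23)

Pooled variance s_p² = [217·5² + 148·6²] / (218+149−2) = 29.4603, so s_p = 5.4277.
SE_diff = s_p·√(1/n₁ + 1/n₂) = 5.4277·√(1/218 + 1/149) = 0.5769.
z* = 1.960; margin = 1.960 × 0.5769 = 1.1307.
Difference = 41.6 − 39.5 = 2.1000.
2.1000 ± 1.1307 → (0.97, 3.23).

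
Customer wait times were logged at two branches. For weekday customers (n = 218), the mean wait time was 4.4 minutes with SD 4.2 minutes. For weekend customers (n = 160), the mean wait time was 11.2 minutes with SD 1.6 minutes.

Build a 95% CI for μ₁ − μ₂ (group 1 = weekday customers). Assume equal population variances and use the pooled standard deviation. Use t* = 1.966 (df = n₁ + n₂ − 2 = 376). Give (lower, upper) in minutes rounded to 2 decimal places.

(-7.49, -6.11)

s_p = √[((n₁−1)s₁² + (n₂−1)s₂²)/(n₁+n₂−2)] = √[(217·4.2² + 159·1.6²)/376] = 3.3561.
SE = 3.3561·√(1/218 + 1/160) = 0.3494.
With t* = 1.966, margin = 1.966 × 0.3494 = 0.6869.
x̄₁ − x̄₂ = 4.4 − 11.2 = -6.8000; interval -6.8000 ± 0.6869 = (-7.49, -6.11).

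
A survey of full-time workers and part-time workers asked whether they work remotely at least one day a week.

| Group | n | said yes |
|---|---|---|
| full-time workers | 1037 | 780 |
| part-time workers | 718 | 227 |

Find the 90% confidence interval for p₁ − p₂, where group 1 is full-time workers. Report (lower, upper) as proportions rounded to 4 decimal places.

(0.3999, 0.4721)

First, p̂₁ = 780/1037 = 0.7522; p̂₂ = 227/718 = 0.3162.
The two standard errors are √(0.7522×0.2478/1037) = 0.01341 and √(0.3162×0.6838/718) = 0.01735.
Because the samples are independent, SE_diff = √(0.01341² + 0.01735²) = 0.02193.
Using z* = 1.645 for 90%, ME = 1.645 × 0.02193 = 0.03607.
p̂₁ − p̂₂ = 0.4360; interval 0.4360 ± 0.03607 gives (0.3999, 0.4721).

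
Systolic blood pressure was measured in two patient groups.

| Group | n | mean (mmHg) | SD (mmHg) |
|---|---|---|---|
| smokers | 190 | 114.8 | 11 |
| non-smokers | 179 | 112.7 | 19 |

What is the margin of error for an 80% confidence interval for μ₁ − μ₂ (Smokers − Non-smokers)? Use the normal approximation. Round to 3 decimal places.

Standard errors of each mean: 11/√190 = 0.7980 and 19/√179 = 1.4201.
SE(x̄₁ − x̄₂) = √(0.7980² + 1.4201²) = 1.6290 for independent samples with unequal variances.
With z* = 1.282, the margin is 1.282 × 1.6290 = 2.0884.

2.088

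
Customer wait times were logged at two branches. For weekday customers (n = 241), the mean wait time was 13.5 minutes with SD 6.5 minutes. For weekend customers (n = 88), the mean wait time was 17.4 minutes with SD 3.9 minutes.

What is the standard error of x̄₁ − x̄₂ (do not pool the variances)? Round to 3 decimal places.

0.590

Standard errors of each mean: 6.5/√241 = 0.4187 and 3.9/√88 = 0.4157.
SE(x̄₁ − x̄₂) = √(0.4187² + 0.4157²) = 0.5900 for independent samples with unequal variances.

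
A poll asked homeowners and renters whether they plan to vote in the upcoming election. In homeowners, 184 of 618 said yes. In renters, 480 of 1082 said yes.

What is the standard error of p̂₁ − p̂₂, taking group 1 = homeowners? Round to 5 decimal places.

Sample proportions: 184/618 = 0.2977, 480/1082 = 0.4436.
Each SE is √(p̂(1−p̂)/n): √(0.2977·0.7023/618) = 0.01839 and √(0.4436·0.5564/1082) = 0.01510.
SE(p̂₁ − p̂₂) = √(SE₁² + SE₂²) = √(0.0003381921 + 0.00022801) = 0.02380, since the two samples are independent.

0.02380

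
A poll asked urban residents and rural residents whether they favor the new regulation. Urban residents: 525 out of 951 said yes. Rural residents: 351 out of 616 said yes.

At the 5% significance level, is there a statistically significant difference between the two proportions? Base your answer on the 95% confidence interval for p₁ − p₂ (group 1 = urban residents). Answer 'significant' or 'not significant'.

not significant

First, p̂₁ = 525/951 = 0.5521; p̂₂ = 351/616 = 0.5698.
The two standard errors are √(0.5521×0.4479/951) = 0.01613 and √(0.5698×0.4302/616) = 0.01995.
Because the samples are independent, SE_diff = √(0.01613² + 0.01995²) = 0.02566.
Using z* = 1.960 for 95%, ME = 1.960 × 0.02566 = 0.05029.
p̂₁ − p̂₂ = -0.0177; interval -0.0177 ± 0.05029 gives (-0.06799, 0.03259).
The interval (-0.06799, 0.03259) contains 0, so the difference is not significant.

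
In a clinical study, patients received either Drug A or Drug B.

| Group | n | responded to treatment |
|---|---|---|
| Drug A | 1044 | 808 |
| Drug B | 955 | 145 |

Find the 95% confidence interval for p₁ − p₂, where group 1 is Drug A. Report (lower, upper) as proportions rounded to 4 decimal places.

(0.5880, 0.6562)

Sample proportions: 808/1044 = 0.7739, 145/955 = 0.1518.
Each SE is √(p̂(1−p̂)/n): √(0.7739·0.2261/1044) = 0.01295 and √(0.1518·0.8482/955) = 0.01161.
SE(p̂₁ − p̂₂) = √(SE₁² + SE₂²) = √(0.0001677025 + 0.0001347921) = 0.01739, since the two samples are independent.
At 95% confidence z* = 1.960; margin = 1.960 × 0.01739 = 0.03408.
The difference is 0.7739 − 0.1518 = 0.6221, so the interval is 0.6221 ± 0.03408 = (0.5880, 0.6562).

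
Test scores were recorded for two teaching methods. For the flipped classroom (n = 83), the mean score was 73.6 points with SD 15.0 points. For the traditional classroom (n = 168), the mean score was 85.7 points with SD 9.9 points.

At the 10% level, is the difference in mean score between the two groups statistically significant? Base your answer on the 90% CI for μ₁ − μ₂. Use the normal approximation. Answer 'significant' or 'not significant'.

significant

Standard errors of each mean: 15.0/√83 = 1.6465 and 9.9/√168 = 0.7638.
SE(x̄₁ − x̄₂) = √(1.6465² + 0.7638²) = 1.8150 for independent samples with unequal variances.
With z* = 1.645, the margin is 1.645 × 1.8150 = 2.9857.
x̄₁ − x̄₂ = 73.6 − 85.7 = -12.1000; the interval is -12.1000 ± 2.9857 = (-15.0857, -9.1143).
The interval (-15.0857, -9.1143) does not contain 0, so the difference is significant.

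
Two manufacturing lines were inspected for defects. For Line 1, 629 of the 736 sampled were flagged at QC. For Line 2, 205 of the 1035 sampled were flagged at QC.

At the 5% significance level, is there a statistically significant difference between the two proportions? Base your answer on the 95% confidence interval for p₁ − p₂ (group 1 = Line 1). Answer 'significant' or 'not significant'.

Sample proportions: 629/736 = 0.8546, 205/1035 = 0.1981.
Each SE is √(p̂(1−p̂)/n): √(0.8546·0.1454/736) = 0.01299 and √(0.1981·0.8019/1035) = 0.01239.
SE(p̂₁ − p̂₂) = √(SE₁² + SE₂²) = √(0.0001687401 + 0.0001535121) = 0.01795, since the two samples are independent.
At 95% confidence z* = 1.960; margin = 1.960 × 0.01795 = 0.03518.
The difference is 0.8546 − 0.1981 = 0.6565, so the interval is 0.6565 ± 0.03518 = (0.62132, 0.69168).
The interval (0.62132, 0.69168) does not contain 0, so the difference is significant.

significant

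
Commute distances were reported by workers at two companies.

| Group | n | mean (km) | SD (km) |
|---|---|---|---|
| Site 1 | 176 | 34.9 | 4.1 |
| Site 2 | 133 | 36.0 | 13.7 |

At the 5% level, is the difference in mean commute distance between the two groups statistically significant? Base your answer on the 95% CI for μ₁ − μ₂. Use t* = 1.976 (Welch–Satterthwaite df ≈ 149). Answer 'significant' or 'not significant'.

SE₁ = s₁/√n₁ = 4.1/√176 = 0.3090; SE₂ = 13.7/√133 = 1.1879.
Independent samples, unequal variances: SE_diff = √(SE₁² + SE₂²) = √(0.095481 + 1.41110641) = 1.2274.
t* = 1.976, so margin of error = 1.976 × 1.2274 = 2.4253.
Difference in means = 34.9 − 36.0 = -1.1000.
-1.1000 ± 2.4253 → (-3.5253, 1.3253).
The interval (-3.5253, 1.3253) contains 0, so the difference is not significant.

not significant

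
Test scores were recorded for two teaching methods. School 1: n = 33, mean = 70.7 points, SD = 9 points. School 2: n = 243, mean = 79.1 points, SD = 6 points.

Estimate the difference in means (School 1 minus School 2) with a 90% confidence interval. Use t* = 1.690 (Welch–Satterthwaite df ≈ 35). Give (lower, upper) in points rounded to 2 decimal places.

Per-group SEs: s₁/√n₁ = 9/√33 = 1.5667, s₂/√n₂ = 6/√243 = 0.3849.
Unpooled SE of the difference: √(2.45454889 + 0.14814801) = 1.6133.
Margin of error = t* · SE = 1.690 × 1.6133 = 2.7265.
x̄₁ − x̄₂ = 70.7 − 79.1 = -8.4000.
CI: -8.4000 ± 2.7265 = (-11.13, -5.67).

(-11.13, -5.67)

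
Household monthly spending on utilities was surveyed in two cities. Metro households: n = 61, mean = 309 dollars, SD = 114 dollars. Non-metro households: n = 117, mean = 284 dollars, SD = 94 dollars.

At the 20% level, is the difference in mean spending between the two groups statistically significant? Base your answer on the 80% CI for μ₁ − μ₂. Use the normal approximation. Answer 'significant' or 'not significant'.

significant

Standard errors of each mean: 114/√61 = 14.5962 and 94/√117 = 8.6903.
SE(x̄₁ − x̄₂) = √(14.5962² + 8.6903²) = 16.9874 for independent samples with unequal variances.
With z* = 1.282, the margin is 1.282 × 16.9874 = 21.7778.
x̄₁ − x̄₂ = 309 − 284 = 25.0000; the interval is 25.0000 ± 21.7778 = (3.2222, 46.7778).
The interval (3.2222, 46.7778) does not contain 0, so the difference is significant.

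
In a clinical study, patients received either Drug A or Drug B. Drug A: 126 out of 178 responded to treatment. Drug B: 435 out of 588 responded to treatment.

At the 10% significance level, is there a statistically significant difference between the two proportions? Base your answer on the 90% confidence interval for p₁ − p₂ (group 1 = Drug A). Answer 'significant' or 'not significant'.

not significant

p̂₁ = 126/178 = 0.7079 and p̂₂ = 435/588 = 0.7398.
SE₁ = √(p̂₁(1−p̂₁)/n₁) = √(0.7079·0.2921/178) = 0.03408; SE₂ = √(0.7398·0.2602/588) = 0.01809.
Independent samples: SE of the difference = √(SE₁² + SE₂²) = √(0.0011614464 + 0.0003272481) = 0.03858.
z* for 90% confidence is 1.645, so the margin of error is 1.645 × 0.03858 = 0.06346.
Point estimate p̂₁ − p̂₂ = 0.7079 − 0.7398 = -0.0319.
-0.0319 ± 0.06346 → (-0.09536, 0.03156).
The interval (-0.09536, 0.03156) contains 0, so the difference is not significant.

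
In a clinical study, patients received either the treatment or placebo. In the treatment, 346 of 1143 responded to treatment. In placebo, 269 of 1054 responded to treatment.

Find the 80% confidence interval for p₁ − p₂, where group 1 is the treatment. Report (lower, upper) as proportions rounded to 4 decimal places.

First, p̂₁ = 346/1143 = 0.3027; p̂₂ = 269/1054 = 0.2552.
The two standard errors are √(0.3027×0.6973/1143) = 0.01359 and √(0.2552×0.7448/1054) = 0.01343.
Because the samples are independent, SE_diff = √(0.01359² + 0.01343²) = 0.01911.
Using z* = 1.282 for 80%, ME = 1.282 × 0.01911 = 0.02450.
p̂₁ − p̂₂ = 0.0475; interval 0.0475 ± 0.02450 gives (0.0230, 0.0720).

(0.0230, 0.0720)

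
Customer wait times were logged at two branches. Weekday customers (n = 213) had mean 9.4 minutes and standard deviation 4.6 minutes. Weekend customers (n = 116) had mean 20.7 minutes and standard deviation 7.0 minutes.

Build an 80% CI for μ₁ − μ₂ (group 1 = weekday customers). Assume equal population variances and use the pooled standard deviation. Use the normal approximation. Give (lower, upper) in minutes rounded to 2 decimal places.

(-12.12, -10.48)

s_p = √[((n₁−1)s₁² + (n₂−1)s₂²)/(n₁+n₂−2)] = √[(212·4.6² + 115·7.0²)/327] = 5.5633.
SE = 5.5633·√(1/213 + 1/116) = 0.6420.
With z* = 1.282, margin = 1.282 × 0.6420 = 0.8230.
x̄₁ − x̄₂ = 9.4 − 20.7 = -11.3000; interval -11.3000 ± 0.8230 = (-12.12, -10.48).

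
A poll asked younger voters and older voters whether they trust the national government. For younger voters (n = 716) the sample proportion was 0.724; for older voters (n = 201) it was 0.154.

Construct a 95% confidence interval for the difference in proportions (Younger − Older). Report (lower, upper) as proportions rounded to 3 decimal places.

(0.510, 0.630)

Each SE is √(p̂(1−p̂)/n): √(0.7240·0.2760/716) = 0.01671 and √(0.1540·0.8460/201) = 0.02546.
SE(p̂₁ − p̂₂) = √(SE₁² + SE₂²) = √(0.0002792241 + 0.0006482116) = 0.03045, since the two samples are independent.
At 95% confidence z* = 1.960; margin = 1.960 × 0.03045 = 0.05968.
The difference is 0.7240 − 0.1540 = 0.5700, so the interval is 0.5700 ± 0.05968 = (0.510, 0.630).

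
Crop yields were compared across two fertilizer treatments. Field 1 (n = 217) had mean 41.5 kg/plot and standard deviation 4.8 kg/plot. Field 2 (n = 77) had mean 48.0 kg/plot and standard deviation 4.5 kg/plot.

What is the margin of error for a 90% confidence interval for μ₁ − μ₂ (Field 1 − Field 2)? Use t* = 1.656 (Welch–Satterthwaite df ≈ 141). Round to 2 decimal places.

1.01

SE₁ = s₁/√n₁ = 4.8/√217 = 0.3258; SE₂ = 4.5/√77 = 0.5128.
Independent samples, unequal variances: SE_diff = √(SE₁² + SE₂²) = √(0.10614564 + 0.26296384) = 0.6075.
t* = 1.656, so margin of error = 1.656 × 0.6075 = 1.0060.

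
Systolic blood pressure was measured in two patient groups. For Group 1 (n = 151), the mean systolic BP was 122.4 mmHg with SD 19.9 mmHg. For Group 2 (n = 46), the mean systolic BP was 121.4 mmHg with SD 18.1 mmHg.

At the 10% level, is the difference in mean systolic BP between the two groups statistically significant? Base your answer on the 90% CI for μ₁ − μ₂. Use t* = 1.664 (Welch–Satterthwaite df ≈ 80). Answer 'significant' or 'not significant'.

not significant

SE₁ = s₁/√n₁ = 19.9/√151 = 1.6194; SE₂ = 18.1/√46 = 2.6687.
Independent samples, unequal variances: SE_diff = √(SE₁² + SE₂²) = √(2.62245636 + 7.12195969) = 3.1216.
t* = 1.664, so margin of error = 1.664 × 3.1216 = 5.1943.
Difference in means = 122.4 − 121.4 = 1.0000.
1.0000 ± 5.1943 → (-4.1943, 6.1943).
The interval (-4.1943, 6.1943) contains 0, so the difference is not significant.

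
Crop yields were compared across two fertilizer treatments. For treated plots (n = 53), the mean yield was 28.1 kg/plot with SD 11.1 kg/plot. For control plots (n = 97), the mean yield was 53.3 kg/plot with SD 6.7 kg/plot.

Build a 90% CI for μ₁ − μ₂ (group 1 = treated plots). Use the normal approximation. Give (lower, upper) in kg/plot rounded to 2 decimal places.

(-27.95, -22.45)

Per-group SEs: s₁/√n₁ = 11.1/√53 = 1.5247, s₂/√n₂ = 6.7/√97 = 0.6803.
Unpooled SE of the difference: √(2.32471009 + 0.46280809) = 1.6696.
Margin of error = z* · SE = 1.645 × 1.6696 = 2.7465.
x̄₁ − x̄₂ = 28.1 − 53.3 = -25.2000.
CI: -25.2000 ± 2.7465 = (-27.95, -22.45).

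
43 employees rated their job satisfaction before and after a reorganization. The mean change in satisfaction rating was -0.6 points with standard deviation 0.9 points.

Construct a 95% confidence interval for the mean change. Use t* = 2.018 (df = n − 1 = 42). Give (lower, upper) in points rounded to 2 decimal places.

This is a matched-pairs design, so SE = s_d/√n = 0.9/√43 = 0.1372.
Margin = 2.018 × 0.1372 = 0.2769; the interval is -0.6 ± 0.2769 = (-0.88, -0.32).

(-0.88, -0.32)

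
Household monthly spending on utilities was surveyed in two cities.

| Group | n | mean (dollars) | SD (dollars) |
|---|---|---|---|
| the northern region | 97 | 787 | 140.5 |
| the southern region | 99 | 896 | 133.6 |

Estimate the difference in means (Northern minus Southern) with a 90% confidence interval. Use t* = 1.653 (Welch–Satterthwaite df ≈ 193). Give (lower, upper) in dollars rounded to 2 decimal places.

(-141.38, -76.62)

SE₁ = s₁/√n₁ = 140.5/√97 = 14.2656; SE₂ = 133.6/√99 = 13.4273.
Independent samples, unequal variances: SE_diff = √(SE₁² + SE₂²) = √(203.50734336 + 180.29238529) = 19.5908.
t* = 1.653, so margin of error = 1.653 × 19.5908 = 32.3836.
Difference in means = 787 − 896 = -109.0000.
-109.0000 ± 32.3836 → (-141.38, -76.62).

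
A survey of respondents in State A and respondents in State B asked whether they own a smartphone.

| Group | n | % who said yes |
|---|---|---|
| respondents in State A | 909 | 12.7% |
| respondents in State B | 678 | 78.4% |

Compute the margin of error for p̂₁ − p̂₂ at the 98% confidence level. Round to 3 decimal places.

0.045

SE₁ = √(p̂₁(1−p̂₁)/n₁) = √(0.1270·0.8730/909) = 0.01104; SE₂ = √(0.7840·0.2160/678) = 0.01580.
Independent samples: SE of the difference = √(SE₁² + SE₂²) = √(0.0001218816 + 0.00024964) = 0.01927.
z* for 98% confidence is 2.326, so the margin of error is 2.326 × 0.01927 = 0.04482.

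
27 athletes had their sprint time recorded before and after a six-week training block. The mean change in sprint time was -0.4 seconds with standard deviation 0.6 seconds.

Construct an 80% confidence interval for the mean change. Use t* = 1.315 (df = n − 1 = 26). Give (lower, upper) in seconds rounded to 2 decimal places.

Paired design: SE = s_d/√n = 0.6/√27 = 0.1155.
t* = 1.315; margin of error = 1.315 × 0.1155 = 0.1519.
-0.4 ± 0.1519 → (-0.55, -0.25).

(-0.55, -0.25)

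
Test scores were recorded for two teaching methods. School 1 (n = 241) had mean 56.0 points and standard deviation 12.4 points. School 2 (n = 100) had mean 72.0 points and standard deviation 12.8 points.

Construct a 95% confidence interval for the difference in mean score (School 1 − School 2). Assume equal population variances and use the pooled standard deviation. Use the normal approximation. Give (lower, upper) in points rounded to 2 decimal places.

s_p = √[((n₁−1)s₁² + (n₂−1)s₂²)/(n₁+n₂−2)] = √[(240·12.4² + 99·12.8²)/339] = 12.5181.
SE = 12.5181·√(1/241 + 1/100) = 1.4890.
With z* = 1.960, margin = 1.960 × 1.4890 = 2.9184.
x̄₁ − x̄₂ = 56.0 − 72.0 = -16.0000; interval -16.0000 ± 2.9184 = (-18.92, -13.08).

(-18.92, -13.08)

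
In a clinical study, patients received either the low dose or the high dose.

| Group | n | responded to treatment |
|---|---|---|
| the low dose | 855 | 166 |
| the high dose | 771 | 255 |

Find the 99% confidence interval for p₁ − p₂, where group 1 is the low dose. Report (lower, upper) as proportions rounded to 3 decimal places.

First, p̂₁ = 166/855 = 0.1942; p̂₂ = 255/771 = 0.3307.
The two standard errors are √(0.1942×0.8058/855) = 0.01353 and √(0.3307×0.6693/771) = 0.01694.
Because the samples are independent, SE_diff = √(0.01353² + 0.01694²) = 0.02168.
Using z* = 2.576 for 99%, ME = 2.576 × 0.02168 = 0.05585.
p̂₁ − p̂₂ = -0.1365; interval -0.1365 ± 0.05585 gives (-0.192, -0.081).

(-0.192, -0.081)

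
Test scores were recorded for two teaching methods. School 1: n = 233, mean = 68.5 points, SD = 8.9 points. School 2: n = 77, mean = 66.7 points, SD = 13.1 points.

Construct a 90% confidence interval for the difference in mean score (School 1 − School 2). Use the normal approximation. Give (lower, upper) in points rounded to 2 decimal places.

Per-group SEs: s₁/√n₁ = 8.9/√233 = 0.5831, s₂/√n₂ = 13.1/√77 = 1.4929.
Unpooled SE of the difference: √(0.34000561 + 2.22875041) = 1.6027.
Margin of error = z* · SE = 1.645 × 1.6027 = 2.6364.
x̄₁ − x̄₂ = 68.5 − 66.7 = 1.8000.
CI: 1.8000 ± 2.6364 = (-0.84, 4.44).

(-0.84, 4.44)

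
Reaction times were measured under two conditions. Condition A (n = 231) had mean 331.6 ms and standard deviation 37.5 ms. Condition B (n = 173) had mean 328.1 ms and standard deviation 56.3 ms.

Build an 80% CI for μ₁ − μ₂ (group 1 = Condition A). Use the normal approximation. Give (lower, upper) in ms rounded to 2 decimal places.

Per-group SEs: s₁/√n₁ = 37.5/√231 = 2.4673, s₂/√n₂ = 56.3/√173 = 4.2804.
Unpooled SE of the difference: √(6.08756929 + 18.32182416) = 4.9406.
Margin of error = z* · SE = 1.282 × 4.9406 = 6.3338.
x̄₁ − x̄₂ = 331.6 − 328.1 = 3.5000.
CI: 3.5000 ± 6.3338 = (-2.83, 9.83).

(-2.83, 9.83)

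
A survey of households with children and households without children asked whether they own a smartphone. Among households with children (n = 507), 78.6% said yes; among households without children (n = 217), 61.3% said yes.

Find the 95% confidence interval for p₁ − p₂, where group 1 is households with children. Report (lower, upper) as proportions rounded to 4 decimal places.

The two standard errors are √(0.7860×0.2140/507) = 0.01821 and √(0.6130×0.3870/217) = 0.03306.
Because the samples are independent, SE_diff = √(0.01821² + 0.03306²) = 0.03774.
Using z* = 1.960 for 95%, ME = 1.960 × 0.03774 = 0.07397.
p̂₁ − p̂₂ = 0.1730; interval 0.1730 ± 0.07397 gives (0.0990, 0.2470).

(0.0990, 0.2470)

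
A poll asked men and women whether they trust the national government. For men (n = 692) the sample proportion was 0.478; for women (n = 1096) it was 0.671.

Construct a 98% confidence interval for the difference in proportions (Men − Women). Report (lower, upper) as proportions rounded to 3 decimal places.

The two standard errors are √(0.4780×0.5220/692) = 0.01899 and √(0.6710×0.3290/1096) = 0.01419.
Because the samples are independent, SE_diff = √(0.01899² + 0.01419²) = 0.02371.
Using z* = 2.326 for 98%, ME = 2.326 × 0.02371 = 0.05515.
p̂₁ − p̂₂ = -0.1930; interval -0.1930 ± 0.05515 gives (-0.248, -0.138).

(-0.248, -0.138)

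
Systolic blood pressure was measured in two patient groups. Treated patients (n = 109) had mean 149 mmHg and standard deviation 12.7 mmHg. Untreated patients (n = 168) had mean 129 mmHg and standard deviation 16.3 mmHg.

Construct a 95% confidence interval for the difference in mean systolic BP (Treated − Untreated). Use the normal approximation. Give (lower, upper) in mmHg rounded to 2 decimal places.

(16.57, 23.43)

Per-group SEs: s₁/√n₁ = 12.7/√109 = 1.2164, s₂/√n₂ = 16.3/√168 = 1.2576.
Unpooled SE of the difference: √(1.47962896 + 1.58155776) = 1.7496.
Margin of error = z* · SE = 1.960 × 1.7496 = 3.4292.
x̄₁ − x̄₂ = 149 − 129 = 20.0000.
CI: 20.0000 ± 3.4292 = (16.57, 23.43).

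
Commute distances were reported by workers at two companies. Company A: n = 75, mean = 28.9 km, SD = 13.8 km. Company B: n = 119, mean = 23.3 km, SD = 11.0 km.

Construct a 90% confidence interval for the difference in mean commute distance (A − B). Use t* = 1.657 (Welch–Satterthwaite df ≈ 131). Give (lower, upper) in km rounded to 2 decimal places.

(2.48, 8.72)

Standard errors of each mean: 13.8/√75 = 1.5935 and 11.0/√119 = 1.0084.
SE(x̄₁ − x̄₂) = √(1.5935² + 1.0084²) = 1.8858 for independent samples with unequal variances.
With t* = 1.657, the margin is 1.657 × 1.8858 = 3.1248.
x̄₁ − x̄₂ = 28.9 − 23.3 = 5.6000; the interval is 5.6000 ± 3.1248 = (2.48, 8.72).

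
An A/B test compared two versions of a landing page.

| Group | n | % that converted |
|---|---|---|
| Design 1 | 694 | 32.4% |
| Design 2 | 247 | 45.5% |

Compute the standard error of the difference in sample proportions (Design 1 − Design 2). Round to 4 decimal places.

SE₁ = √(p̂₁(1−p̂₁)/n₁) = √(0.3240·0.6760/694) = 0.01777; SE₂ = √(0.4550·0.5450/247) = 0.03169.
Independent samples: SE of the difference = √(SE₁² + SE₂²) = √(0.0003157729 + 0.0010042561) = 0.03633.

0.0363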